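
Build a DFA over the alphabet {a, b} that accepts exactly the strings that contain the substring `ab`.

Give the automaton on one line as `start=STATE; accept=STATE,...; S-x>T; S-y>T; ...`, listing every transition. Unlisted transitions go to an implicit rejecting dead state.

States q0..q1 record the length of the longest prefix of `ab` that matches the current input suffix. Reaching q2 means `ab` has been seen, and we stay there forever. Accept from q2.
A 3-state machine:
        a   b  
>  q0   q1  q0 
   q1   q1  q2 
 * q2   q2  q2 
(> = start, * = accepting)

start=q0; accept=q2; q0-a>q1; q0-b>q0; q1-a>q1; q1-b>q2; q2-a>q2; q2-b>q2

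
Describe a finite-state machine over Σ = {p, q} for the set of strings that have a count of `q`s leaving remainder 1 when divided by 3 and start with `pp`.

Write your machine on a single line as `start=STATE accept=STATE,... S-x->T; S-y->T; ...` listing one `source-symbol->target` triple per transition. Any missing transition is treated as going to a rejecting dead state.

Handle the two conditions separately and then intersect. One (3 states) tracks the count of `q`s modulo 3; the other (4 states) tracks whether the input so far still matches the prefix `pp`. Each combined state is a pair, one component from each; accept when both components accept. Equivalent product states are then merged.
With 6 states:
        p   q  
>  S0   S1  S2 
   S1   S3  S2 
   S2   S2  S2 
   S3   S3  S4 
 * S4   S4  S5 
   S5   S5  S3 
(> = start, * = accepting)

start=S0; accept=S4; S0-p->S1; S0-q->S2; S1-p->S3; S1-q->S2; S2-p->S2; S2-q->S2; S3-p->S3; S3-q->S4; S4-p->S4; S4-q->S5; S5-p->S5; S5-q->S3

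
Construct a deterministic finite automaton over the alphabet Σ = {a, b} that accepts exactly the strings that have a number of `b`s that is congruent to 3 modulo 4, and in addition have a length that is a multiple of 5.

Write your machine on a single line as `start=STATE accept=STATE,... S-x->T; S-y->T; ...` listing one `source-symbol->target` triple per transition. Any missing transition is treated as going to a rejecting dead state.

Build one automaton per condition and run them in lockstep. The first has 4 states tracking the count of `b`s modulo 4; the second has 5 states tracking the input length modulo 5. A product state is a pair (one from each), accepting exactly when both do.
A 20-state machine:
          a    b  
>  s0     s1   s2 
   s1     s3   s4 
   s2     s4   s5 
   s3     s6   s7 
   s4     s7   s8 
   s5     s8   s9 
   s6    s10  s11 
   s7    s11  s12 
   s8    s12  s13 
   s9    s13  s10 
   s10    s0  s14 
   s11   s14  s15 
   s12   s15  s16 
   s13   s16   s0 
   s14    s2  s17 
   s15   s17  s18 
 * s16   s18   s1 
   s17    s5  s19 
   s18   s19   s3 
   s19    s9   s6 
(> = start, * = accepting)

start=s0; accept=s16; s0-a->s1; s0-b->s2; s1-a->s3; s1-b->s4; s2-a->s4; s2-b->s5; s3-a->s6; s3-b->s7; s4-a->s7; s4-b->s8; s5-a->s8; s5-b->s9; s6-a->s10; s6-b->s11; s7-a->s11; s7-b->s12; s8-a->s12; s8-b->s13; s9-a->s13; s9-b->s10; s10-a->s0; s10-b->s14; s11-a->s14; s11-b->s15; s12-a->s15; s12-b->s16; s13-a->s16; s13-b->s0; s14-a->s2; s14-b->s17; s15-a->s17; s15-b->s18; s16-a->s18; s16-b->s1; s17-a->s5; s17-b->s19; s18-a->s19; s18-b->s3; s19-a->s9; s19-b->s6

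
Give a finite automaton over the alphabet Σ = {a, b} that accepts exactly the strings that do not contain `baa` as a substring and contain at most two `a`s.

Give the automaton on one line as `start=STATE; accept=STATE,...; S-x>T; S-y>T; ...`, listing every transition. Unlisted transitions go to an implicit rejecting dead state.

start=S0; accept=S0,S1,S2,S3,S4,S5,S7,S8; S0-a>S1; S0-b>S2; S1-a>S3; S1-b>S4; S2-a>S5; S2-b>S2; S3-a>S6; S3-b>S7; S4-a>S8; S4-b>S4; S5-a>S9; S5-b>S4; S6-a>S6; S6-b>S10; S7-a>S11; S7-b>S7; S8-a>S12; S8-b>S7; S9-a>S12; S9-b>S9; S10-a>S11; S10-b>S10; S11-a>S12; S11-b>S10; S12-a>S12; S12-b>S12

Handle the two conditions separately and then intersect. The first has 4 states tracking partial matches of the forbidden pattern `baa`; the second has 4 states tracking the count of `a`s, saturating at 3. A product state is a pair (one from each), accepting exactly when both do.
          a    b  
>* S0     S1   S2 
 * S1     S3   S4 
 * S2     S5   S2 
 * S3     S6   S7 
 * S4     S8   S4 
 * S5     S9   S4 
   S6     S6  S10 
 * S7    S11   S7 
 * S8    S12   S7 
   S9    S12   S9 
   S10   S11  S10 
   S11   S12  S10 
   S12   S12  S12 
(> = start, * = accepting)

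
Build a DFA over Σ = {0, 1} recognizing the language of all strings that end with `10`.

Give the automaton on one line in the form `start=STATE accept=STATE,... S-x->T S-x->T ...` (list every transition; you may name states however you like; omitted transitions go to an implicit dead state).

start=q0 accept=q2 q0-0->q0 q0-1->q1 q1-0->q2 q1-1->q1 q2-0->q0 q2-1->q1

Remember how much of `10` the current input suffix matches. State q0 means no match yet; q1 means the last symbol is `1`; q2 means the last 2 symbols are `10`. Only q2 accepts. On a mismatch, fall back to the longest proper suffix that is still a prefix of `10`.
        0   1  
>  q0   q0  q1 
   q1   q2  q1 
 * q2   q0  q1 
(> = start, * = accepting)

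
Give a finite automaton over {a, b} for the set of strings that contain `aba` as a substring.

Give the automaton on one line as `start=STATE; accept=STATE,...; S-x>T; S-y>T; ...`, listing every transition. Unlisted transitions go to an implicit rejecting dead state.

start=q0; accept=q3; q0-a>q1; q0-b>q0; q1-a>q1; q1-b>q2; q2-a>q3; q2-b>q0; q3-a>q3; q3-b>q3

States q0..q2 record the length of the longest prefix of `aba` that matches the current input suffix. Reaching q3 means `aba` has been seen, and we stay there forever. Accept from q3.
With 4 states:
        a   b  
>  q0   q1  q0 
   q1   q1  q2 
   q2   q3  q0 
 * q3   q3  q3 
(> = start, * = accepting)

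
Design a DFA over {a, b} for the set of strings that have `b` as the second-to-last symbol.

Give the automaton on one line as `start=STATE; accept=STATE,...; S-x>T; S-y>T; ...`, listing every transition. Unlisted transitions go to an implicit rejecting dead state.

start=q0; accept=q5,q6; q0-a>q1; q0-b>q2; q1-a>q3; q1-b>q4; q2-a>q5; q2-b>q6; q3-a>q3; q3-b>q4; q4-a>q5; q4-b>q6; q5-a>q3; q5-b>q4; q6-a>q5; q6-b>q6

A DFA must remember the last 2 symbols (since which symbol is second-to-last isn't known until the input ends). Use one state per possible window of the last ≤2 symbols; accept from those whose window starts with `b`.
        a   b  
>  q0   q1  q2 
   q1   q3  q4 
   q2   q5  q6 
   q3   q3  q4 
   q4   q5  q6 
 * q5   q3  q4 
 * q6   q5  q6 
(> = start, * = accepting)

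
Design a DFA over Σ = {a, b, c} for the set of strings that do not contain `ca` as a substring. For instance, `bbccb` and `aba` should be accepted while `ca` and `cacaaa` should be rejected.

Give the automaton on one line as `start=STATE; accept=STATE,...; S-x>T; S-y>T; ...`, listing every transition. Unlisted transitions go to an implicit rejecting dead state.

This is the complement of 'contains `ca`'. Use the same substring-matching states — S0 through S2 holding how much of `ca` has just been matched — but flip the accepting set: everything except the trap S2 accepts.
With 3 states:
        a   b   c  
>* S0   S0  S0  S1 
 * S1   S2  S0  S1 
   S2   S2  S2  S2 
(> = start, * = accepting)

start=S0; accept=S0,S1; S0-a>S0; S0-b>S0; S0-c>S1; S1-a>S2; S1-b>S0; S1-c>S1; S2-a>S2; S2-b>S2; S2-c>S2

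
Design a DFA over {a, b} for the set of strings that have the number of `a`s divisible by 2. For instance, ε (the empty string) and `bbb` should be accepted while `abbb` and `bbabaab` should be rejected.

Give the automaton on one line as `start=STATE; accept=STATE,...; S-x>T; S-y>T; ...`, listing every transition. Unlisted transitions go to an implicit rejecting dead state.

The only thing that matters is how many `a`s have appeared, reduced mod 2. Use one state per residue: S0 for 0, …, S1 for 1. Reading `a` moves to the next residue; anything else stays put. S0 is accepting.
2 states suffice.
        a   b  
>* S0   S1  S0 
   S1   S0  S1 
(> = start, * = accepting)

start=S0; accept=S0; S0-a>S1; S0-b>S0; S1-a>S0; S1-b>S1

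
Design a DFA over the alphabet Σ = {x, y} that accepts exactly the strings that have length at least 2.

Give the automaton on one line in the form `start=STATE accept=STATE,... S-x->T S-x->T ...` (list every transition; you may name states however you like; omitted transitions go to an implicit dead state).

start=S0 accept=S2,S3 S0-x->S1 S0-y->S1 S1-x->S2 S1-y->S2 S2-x->S3 S2-y->S3 S3-x->S3 S3-y->S3

We only need to distinguish lengths 0, 1, …, 2, and '>2'. Chain S0 → S1 → S2 → S3 on every symbol, with S3 looping. Accepting states: {S2, S3}.
With 4 states:
        x   y  
>  S0   S1  S1 
   S1   S2  S2 
 * S2   S3  S3 
 * S3   S3  S3 
(> = start, * = accepting)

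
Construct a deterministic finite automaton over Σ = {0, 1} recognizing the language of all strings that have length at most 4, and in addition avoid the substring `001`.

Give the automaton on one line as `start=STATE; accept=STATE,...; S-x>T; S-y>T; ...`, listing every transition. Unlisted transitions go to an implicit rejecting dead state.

Build one automaton per condition and run them in lockstep. One (6 states) tracks the input length, saturating at 5; the other (4 states) tracks partial matches of the forbidden pattern `001`. Each combined state is a pair, one component from each; accept when both components accept. Minimizing collapses redundant product states.
A 10-state machine:
        0   1  
>* q0   q1  q2 
 * q1   q3  q4 
 * q2   q5  q4 
 * q3   q6  q7 
 * q4   q8  q8 
 * q5   q6  q8 
 * q6   q9  q7 
   q7   q7  q7 
 * q8   q9  q9 
 * q9   q7  q7 
(> = start, * = accepting)

start=q0; accept=q0,q1,q2,q3,q4,q5,q6,q8,q9; q0-0>q1; q0-1>q2; q1-0>q3; q1-1>q4; q2-0>q5; q2-1>q4; q3-0>q6; q3-1>q7; q4-0>q8; q4-1>q8; q5-0>q6; q5-1>q8; q6-0>q9; q6-1>q7; q7-0>q7; q7-1>q7; q8-0>q9; q8-1>q9; q9-0>q7; q9-1>q7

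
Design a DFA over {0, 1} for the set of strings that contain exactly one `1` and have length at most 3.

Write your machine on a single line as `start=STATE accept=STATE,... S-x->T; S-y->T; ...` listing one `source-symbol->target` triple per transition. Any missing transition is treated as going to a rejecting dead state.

start=S0; accept=S2,S4,S7; S0-0->S1; S0-1->S2; S1-0->S3; S1-1->S4; S2-0->S4; S2-1->S5; S3-0->S6; S3-1->S7; S4-0->S7; S4-1->S8; S5-0->S8; S5-1->S8; S6-0->S9; S6-1->S10; S7-0->S10; S7-1->S11; S8-0->S11; S8-1->S11; S9-0->S9; S9-1->S10; S10-0->S10; S10-1->S11; S11-0->S11; S11-1->S11

Build one automaton per condition and run them in lockstep. One (3 states) tracks the count of `1`s, saturating at 2; the other (5 states) tracks the input length, saturating at 4. Each combined state is a pair, one component from each; accept when both components accept.
          0    1  
>  S0     S1   S2 
   S1     S3   S4 
 * S2     S4   S5 
   S3     S6   S7 
 * S4     S7   S8 
   S5     S8   S8 
   S6     S9  S10 
 * S7    S10  S11 
   S8    S11  S11 
   S9     S9  S10 
   S10   S10  S11 
   S11   S11  S11 
(> = start, * = accepting)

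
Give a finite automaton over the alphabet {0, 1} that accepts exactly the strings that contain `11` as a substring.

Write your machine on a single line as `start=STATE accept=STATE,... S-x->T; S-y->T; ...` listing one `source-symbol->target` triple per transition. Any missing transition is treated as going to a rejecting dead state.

Track how much of `11` has been matched so far: state q0 is no progress, q2 is the absorbing accept state reached once `11` has occurred. Intermediate states record partial matches; on a mismatch, fall back to the longest reusable overlap.
With 3 states:
        0   1  
>  q0   q0  q1 
   q1   q0  q2 
 * q2   q2  q2 
(> = start, * = accepting)

start=q0; accept=q2; q0-0->q0; q0-1->q1; q1-0->q0; q1-1->q2; q2-0->q2; q2-1->q2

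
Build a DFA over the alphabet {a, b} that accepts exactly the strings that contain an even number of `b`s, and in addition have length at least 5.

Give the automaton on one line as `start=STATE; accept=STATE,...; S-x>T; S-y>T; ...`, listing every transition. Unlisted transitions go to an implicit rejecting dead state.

start=s0; accept=s9; s0-a>s1; s0-b>s2; s1-a>s3; s1-b>s4; s2-a>s4; s2-b>s3; s3-a>s5; s3-b>s6; s4-a>s6; s4-b>s5; s5-a>s7; s5-b>s8; s6-a>s8; s6-b>s7; s7-a>s9; s7-b>s8; s8-a>s8; s8-b>s9; s9-a>s9; s9-b>s8

Handle the two conditions separately and then intersect. One (2 states) tracks the count of `b`s modulo 2; the other (7 states) tracks the input length, saturating at 6. Each combined state is a pair, one component from each; accept when both components accept. After merging equivalent states the machine shrinks.
        a   b  
>  s0   s1  s2 
   s1   s3  s4 
   s2   s4  s3 
   s3   s5  s6 
   s4   s6  s5 
   s5   s7  s8 
   s6   s8  s7 
   s7   s9  s8 
   s8   s8  s9 
 * s9   s9  s8 
(> = start, * = accepting)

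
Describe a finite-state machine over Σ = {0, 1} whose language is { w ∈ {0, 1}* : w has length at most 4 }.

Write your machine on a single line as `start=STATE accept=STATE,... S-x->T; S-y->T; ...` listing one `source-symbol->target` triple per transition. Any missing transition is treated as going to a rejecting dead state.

We only need to distinguish lengths 0, 1, …, 4, and '>4'. Chain A → B → C → D → E → F on every symbol, with F looping. Accepting states: {A, B, C, D, E}.
A 6-state machine:
       0  1 
>* A   B  B 
 * B   C  C 
 * C   D  D 
 * D   E  E 
 * E   F  F 
   F   F  F 
(> = start, * = accepting)

start=A; accept=A,B,C,D,E; A-0->B; A-1->B; B-0->C; B-1->C; C-0->D; C-1->D; D-0->E; D-1->E; E-0->F; E-1->F; F-0->F; F-1->F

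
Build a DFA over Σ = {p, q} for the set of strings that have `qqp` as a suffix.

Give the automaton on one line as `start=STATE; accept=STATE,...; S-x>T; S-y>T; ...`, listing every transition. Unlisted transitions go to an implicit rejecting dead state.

Let each state record the length of the longest suffix of the input read so far that is also a prefix of `qqp`. B means the last symbol is `q`; C means the last 2 symbols are `qq`; D means the last 3 symbols are `qqp`. Accept only at D, where the string currently ends in `qqp`.
With 4 states:
       p  q 
>  A   A  B 
   B   A  C 
   C   D  C 
 * D   A  B 
(> = start, * = accepting)

start=A; accept=D; A-p>A; A-q>B; B-p>A; B-q>C; C-p>D; C-q>C; D-p>A; D-q>B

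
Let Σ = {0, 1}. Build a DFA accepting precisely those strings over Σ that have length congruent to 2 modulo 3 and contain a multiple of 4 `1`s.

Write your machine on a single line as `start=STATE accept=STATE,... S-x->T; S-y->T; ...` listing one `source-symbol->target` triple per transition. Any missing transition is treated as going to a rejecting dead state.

start=q0; accept=q3; q0-0->q1; q0-1->q2; q1-0->q3; q1-1->q4; q2-0->q4; q2-1->q5; q3-0->q0; q3-1->q6; q4-0->q6; q4-1->q7; q5-0->q7; q5-1->q8; q6-0->q2; q6-1->q9; q7-0->q9; q7-1->q10; q8-0->q10; q8-1->q1; q9-0->q5; q9-1->q11; q10-0->q11; q10-1->q3; q11-0->q8; q11-1->q0

Build one automaton per condition and run them in lockstep. The first has 3 states tracking the input length modulo 3; the second has 4 states tracking the count of `1`s modulo 4. A product state is a pair (one from each), accepting exactly when both do.
With 12 states:
          0    1  
>  q0     q1   q2 
   q1     q3   q4 
   q2     q4   q5 
 * q3     q0   q6 
   q4     q6   q7 
   q5     q7   q8 
   q6     q2   q9 
   q7     q9  q10 
   q8    q10   q1 
   q9     q5  q11 
   q10   q11   q3 
   q11    q8   q0 
(> = start, * = accepting)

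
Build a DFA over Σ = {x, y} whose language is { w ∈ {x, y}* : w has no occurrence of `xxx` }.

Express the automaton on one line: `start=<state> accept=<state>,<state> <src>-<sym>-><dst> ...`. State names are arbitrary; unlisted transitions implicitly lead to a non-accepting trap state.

start=q0 accept=q0,q1,q2 q0-x->q1 q0-y->q0 q1-x->q2 q1-y->q0 q2-x->q3 q2-y->q0 q3-x->q3 q3-y->q3

This is the complement of 'contains `xxx`'. Use the same substring-matching states — q0 through q3 holding how much of `xxx` has just been matched — but flip the accepting set: everything except the trap q3 accepts.
With 4 states:
        x   y  
>* q0   q1  q0 
 * q1   q2  q0 
 * q2   q3  q0 
   q3   q3  q3 
(> = start, * = accepting)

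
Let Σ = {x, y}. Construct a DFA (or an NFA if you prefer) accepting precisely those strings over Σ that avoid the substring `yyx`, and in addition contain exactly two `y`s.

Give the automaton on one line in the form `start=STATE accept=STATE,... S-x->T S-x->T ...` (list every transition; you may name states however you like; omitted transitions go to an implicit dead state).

Handle the two conditions separately and then intersect. The first has 4 states tracking partial matches of the forbidden pattern `yyx`; the second has 4 states tracking the count of `y`s, saturating at 3. A product state is a pair (one from each), accepting exactly when both do.
An 11-state machine:
          x    y  
>  s0     s0   s1 
   s1     s2   s3 
   s2     s2   s4 
 * s3     s5   s6 
 * s4     s7   s6 
   s5     s5   s8 
   s6     s8   s6 
 * s7     s7   s9 
   s8     s8   s8 
   s9    s10   s6 
   s10   s10   s9 
(> = start, * = accepting)

start=s0 accept=s3,s4,s7 s0-x->s0 s0-y->s1 s1-x->s2 s1-y->s3 s2-x->s2 s2-y->s4 s3-x->s5 s3-y->s6 s4-x->s7 s4-y->s6 s5-x->s5 s5-y->s8 s6-x->s8 s6-y->s6 s7-x->s7 s7-y->s9 s8-x->s8 s8-y->s8 s9-x->s10 s9-y->s6 s10-x->s10 s10-y->s9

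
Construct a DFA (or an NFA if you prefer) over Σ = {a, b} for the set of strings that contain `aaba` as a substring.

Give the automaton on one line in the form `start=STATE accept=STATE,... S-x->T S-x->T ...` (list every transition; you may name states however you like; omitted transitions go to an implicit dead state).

States S0..S3 record the length of the longest prefix of `aaba` that matches the current input suffix. Reaching S4 means `aaba` has been seen, and we stay there forever. Accept from S4.
5 states suffice.
        a   b  
>  S0   S1  S0 
   S1   S2  S0 
   S2   S2  S3 
   S3   S4  S0 
 * S4   S4  S4 
(> = start, * = accepting)

start=S0 accept=S4 S0-a->S1 S0-b->S0 S1-a->S2 S1-b->S0 S2-a->S2 S2-b->S3 S3-a->S4 S3-b->S0 S4-a->S4 S4-b->S4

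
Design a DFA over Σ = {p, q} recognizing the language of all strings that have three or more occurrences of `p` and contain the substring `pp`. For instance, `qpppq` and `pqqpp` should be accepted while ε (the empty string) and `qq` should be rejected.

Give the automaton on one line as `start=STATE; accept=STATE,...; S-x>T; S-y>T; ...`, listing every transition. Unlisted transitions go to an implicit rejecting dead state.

start=A; accept=E,G; A-p>B; A-q>A; B-p>C; B-q>D; C-p>E; C-q>C; D-p>F; D-q>D; E-p>G; E-q>E; F-p>E; F-q>H; G-p>G; G-q>G; H-p>I; H-q>H; I-p>G; I-q>J; J-p>K; J-q>J; K-p>G; K-q>L; L-p>K; L-q>L

Handle the two conditions separately and then intersect. One (5 states) tracks the count of `p`s, saturating at 4; the other (3 states) tracks whether and how much of `pp` has been seen. Each combined state is a pair, one component from each; accept when both components accept.
With 12 states:
       p  q 
>  A   B  A 
   B   C  D 
   C   E  C 
   D   F  D 
 * E   G  E 
   F   E  H 
 * G   G  G 
   H   I  H 
   I   G  J 
   J   K  J 
   K   G  L 
   L   K  L 
(> = start, * = accepting)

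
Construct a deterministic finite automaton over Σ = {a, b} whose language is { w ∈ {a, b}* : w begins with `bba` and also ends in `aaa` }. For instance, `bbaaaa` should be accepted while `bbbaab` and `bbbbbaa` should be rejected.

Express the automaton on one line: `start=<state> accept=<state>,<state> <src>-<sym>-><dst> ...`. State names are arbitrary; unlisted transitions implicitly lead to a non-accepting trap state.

Run two small machines in parallel and take their product. One (5 states) tracks whether the input so far still matches the prefix `bba`; the other (4 states) tracks how much of the suffix `aaa` has currently been matched. Each combined state is a pair, one component from each; accept when both components accept. Minimizing collapses redundant product states.
An 8-state machine:
        a   b  
>  q0   q1  q2 
   q1   q1  q1 
   q2   q1  q3 
   q3   q4  q1 
   q4   q5  q6 
   q5   q7  q6 
   q6   q4  q6 
 * q7   q7  q6 
(> = start, * = accepting)

start=q0 accept=q7 q0-a->q1 q0-b->q2 q1-a->q1 q1-b->q1 q2-a->q1 q2-b->q3 q3-a->q4 q3-b->q1 q4-a->q5 q4-b->q6 q5-a->q7 q5-b->q6 q6-a->q4 q6-b->q6 q7-a->q7 q7-b->q6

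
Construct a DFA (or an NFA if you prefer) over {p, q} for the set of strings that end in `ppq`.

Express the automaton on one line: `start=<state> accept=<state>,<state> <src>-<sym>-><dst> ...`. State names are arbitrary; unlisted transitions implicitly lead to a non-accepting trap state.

Remember how much of `ppq` the current input suffix matches. State s0 means no match yet; s1 means the last symbol is `p`; s2 means the last 2 symbols are `pp`; s3 means the last 3 symbols are `ppq`. Only s3 accepts. On a mismatch, fall back to the longest proper suffix that is still a prefix of `ppq`.
4 states suffice.
        p   q  
>  s0   s1  s0 
   s1   s2  s0 
   s2   s2  s3 
 * s3   s1  s0 
(> = start, * = accepting)

start=s0 accept=s3 s0-p->s1 s0-q->s0 s1-p->s2 s1-q->s0 s2-p->s2 s2-q->s3 s3-p->s1 s3-q->s0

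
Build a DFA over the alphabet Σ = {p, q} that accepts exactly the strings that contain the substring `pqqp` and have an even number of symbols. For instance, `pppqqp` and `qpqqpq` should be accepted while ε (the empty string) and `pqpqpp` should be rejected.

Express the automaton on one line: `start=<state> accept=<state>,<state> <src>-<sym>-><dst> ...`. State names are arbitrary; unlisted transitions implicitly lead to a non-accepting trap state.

Handle the two conditions separately and then intersect. The first has 5 states tracking whether and how much of `pqqp` has been seen; the second has 2 states tracking the input length modulo 2. A product state is a pair (one from each), accepting exactly when both do.
10 states suffice.
        p   q  
>  S0   S1  S2 
   S1   S3  S4 
   S2   S3  S0 
   S3   S1  S5 
   S4   S1  S6 
   S5   S3  S7 
   S6   S8  S0 
   S7   S9  S2 
 * S8   S9  S9 
   S9   S8  S8 
(> = start, * = accepting)

start=S0 accept=S8 S0-p->S1 S0-q->S2 S1-p->S3 S1-q->S4 S2-p->S3 S2-q->S0 S3-p->S1 S3-q->S5 S4-p->S1 S4-q->S6 S5-p->S3 S5-q->S7 S6-p->S8 S6-q->S0 S7-p->S9 S7-q->S2 S8-p->S9 S8-q->S9 S9-p->S8 S9-q->S8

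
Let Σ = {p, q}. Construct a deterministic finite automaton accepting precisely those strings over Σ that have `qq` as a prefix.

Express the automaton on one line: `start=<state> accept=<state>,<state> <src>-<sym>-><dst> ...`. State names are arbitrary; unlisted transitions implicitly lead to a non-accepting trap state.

start=A accept=C A-p->D A-q->B B-p->D B-q->C C-p->C C-q->C D-p->D D-q->D

Walk along `qq` while the input agrees: from A take `q` to B, and so on. Any deviation drops to the rejecting sink D. Once C is reached the prefix is confirmed and every continuation is accepted.
With 4 states:
       p  q 
>  A   D  B 
   B   D  C 
 * C   C  C 
   D   D  D 
(> = start, * = accepting)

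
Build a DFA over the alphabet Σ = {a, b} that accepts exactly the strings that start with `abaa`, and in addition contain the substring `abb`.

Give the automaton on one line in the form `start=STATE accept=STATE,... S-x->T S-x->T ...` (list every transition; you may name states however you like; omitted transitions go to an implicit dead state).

start=S0 accept=S7 S0-a->S1 S0-b->S2 S1-a->S2 S1-b->S3 S2-a->S2 S2-b->S2 S3-a->S4 S3-b->S2 S4-a->S5 S4-b->S2 S5-a->S5 S5-b->S6 S6-a->S5 S6-b->S7 S7-a->S7 S7-b->S7

Run two small machines in parallel and take their product. The first has 6 states tracking whether the input so far still matches the prefix `abaa`; the second has 4 states tracking whether and how much of `abb` has been seen. A product state is a pair (one from each), accepting exactly when both do. After merging equivalent states the machine shrinks.
8 states suffice.
        a   b  
>  S0   S1  S2 
   S1   S2  S3 
   S2   S2  S2 
   S3   S4  S2 
   S4   S5  S2 
   S5   S5  S6 
   S6   S5  S7 
 * S7   S7  S7 
(> = start, * = accepting)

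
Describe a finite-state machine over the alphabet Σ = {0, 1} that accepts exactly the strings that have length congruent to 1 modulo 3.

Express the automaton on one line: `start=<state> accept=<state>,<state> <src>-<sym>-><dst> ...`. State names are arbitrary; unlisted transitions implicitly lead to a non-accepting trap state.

Count input length modulo 3: every symbol advances one step around the cycle q0 → q1 → q2 → q0. Accept at q1.
        0   1  
>  q0   q1  q1 
 * q1   q2  q2 
   q2   q0  q0 
(> = start, * = accepting)

start=q0 accept=q1 q0-0->q1 q0-1->q1 q1-0->q2 q1-1->q2 q2-0->q0 q2-1->q0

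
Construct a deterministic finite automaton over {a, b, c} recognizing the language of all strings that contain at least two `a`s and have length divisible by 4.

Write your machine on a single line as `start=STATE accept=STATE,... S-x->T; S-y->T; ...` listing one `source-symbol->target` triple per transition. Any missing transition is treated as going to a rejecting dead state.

Run two small machines in parallel and take their product. The first has 4 states tracking the count of `a`s, saturating at 3; the second has 4 states tracking the input length modulo 4. A product state is a pair (one from each), accepting exactly when both do.
16 states suffice.
          a    b    c  
>  q0     q1   q2   q2 
   q1     q3   q4   q4 
   q2     q4   q5   q5 
   q3     q6   q7   q7 
   q4     q7   q8   q8 
   q5     q8   q9   q9 
   q6    q10  q10  q10 
   q7    q10  q11  q11 
   q8    q11  q12  q12 
   q9    q12   q0   q0 
 * q10   q13  q13  q13 
 * q11   q13  q14  q14 
   q12   q14   q1   q1 
   q13   q15  q15  q15 
   q14   q15   q3   q3 
   q15    q6   q6   q6 
(> = start, * = accepting)

start=q0; accept=q10,q11; q0-a->q1; q0-b->q2; q0-c->q2; q1-a->q3; q1-b->q4; q1-c->q4; q2-a->q4; q2-b->q5; q2-c->q5; q3-a->q6; q3-b->q7; q3-c->q7; q4-a->q7; q4-b->q8; q4-c->q8; q5-a->q8; q5-b->q9; q5-c->q9; q6-a->q10; q6-b->q10; q6-c->q10; q7-a->q10; q7-b->q11; q7-c->q11; q8-a->q11; q8-b->q12; q8-c->q12; q9-a->q12; q9-b->q0; q9-c->q0; q10-a->q13; q10-b->q13; q10-c->q13; q11-a->q13; q11-b->q14; q11-c->q14; q12-a->q14; q12-b->q1; q12-c->q1; q13-a->q15; q13-b->q15; q13-c->q15; q14-a->q15; q14-b->q3; q14-c->q3; q15-a->q6; q15-b->q6; q15-c->q6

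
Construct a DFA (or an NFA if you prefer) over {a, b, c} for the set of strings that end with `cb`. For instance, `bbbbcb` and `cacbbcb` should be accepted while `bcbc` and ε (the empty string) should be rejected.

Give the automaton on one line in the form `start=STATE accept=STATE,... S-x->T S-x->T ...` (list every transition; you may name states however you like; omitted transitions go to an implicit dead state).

start=s0 accept=s2 s0-a->s0 s0-b->s0 s0-c->s1 s1-a->s0 s1-b->s2 s1-c->s1 s2-a->s0 s2-b->s0 s2-c->s1

Remember how much of `cb` the current input suffix matches. State s0 means no match yet; s1 means the last symbol is `c`; s2 means the last 2 symbols are `cb`. Only s2 accepts. On a mismatch, fall back to the longest proper suffix that is still a prefix of `cb`.
3 states suffice.
        a   b   c  
>  s0   s0  s0  s1 
   s1   s0  s2  s1 
 * s2   s0  s0  s1 
(> = start, * = accepting)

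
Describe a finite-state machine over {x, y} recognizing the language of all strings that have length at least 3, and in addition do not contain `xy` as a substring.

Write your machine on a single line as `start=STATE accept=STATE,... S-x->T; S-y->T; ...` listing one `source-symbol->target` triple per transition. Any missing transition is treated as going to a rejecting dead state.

Build one automaton per condition and run them in lockstep. One (5 states) tracks the input length, saturating at 4; the other (3 states) tracks partial matches of the forbidden pattern `xy`. Each combined state is a pair, one component from each; accept when both components accept. Minimizing collapses redundant product states.
        x   y  
>  s0   s1  s2 
   s1   s3  s4 
   s2   s3  s5 
   s3   s6  s4 
   s4   s4  s4 
   s5   s6  s7 
 * s6   s6  s4 
 * s7   s6  s7 
(> = start, * = accepting)

start=s0; accept=s6,s7; s0-x->s1; s0-y->s2; s1-x->s3; s1-y->s4; s2-x->s3; s2-y->s5; s3-x->s6; s3-y->s4; s4-x->s4; s4-y->s4; s5-x->s6; s5-y->s7; s6-x->s6; s6-y->s4; s7-x->s6; s7-y->s7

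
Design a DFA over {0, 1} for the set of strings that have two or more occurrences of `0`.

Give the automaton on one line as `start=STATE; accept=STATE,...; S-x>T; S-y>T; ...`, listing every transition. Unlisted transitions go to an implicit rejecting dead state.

start=A; accept=C,D; A-0>B; A-1>A; B-0>C; B-1>B; C-0>D; C-1>C; D-0>D; D-1>D

Count `0`s, saturating at 3: states A through C mean 0 through 2 `0`s seen; D means more than 2. Each `0` increments (capped at D); other symbols loop. Accept from {C, D}.
4 states suffice.
       0  1 
>  A   B  A 
   B   C  B 
 * C   D  C 
 * D   D  D 
(> = start, * = accepting)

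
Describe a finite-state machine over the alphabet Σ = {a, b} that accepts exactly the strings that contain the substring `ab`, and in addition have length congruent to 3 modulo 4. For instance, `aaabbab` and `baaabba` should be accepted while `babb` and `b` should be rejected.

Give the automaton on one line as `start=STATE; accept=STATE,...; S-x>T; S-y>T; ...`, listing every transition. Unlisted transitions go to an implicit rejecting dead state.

start=S0; accept=S7; S0-a>S1; S0-b>S2; S1-a>S3; S1-b>S4; S2-a>S3; S2-b>S5; S3-a>S6; S3-b>S7; S4-a>S7; S4-b>S7; S5-a>S6; S5-b>S8; S6-a>S9; S6-b>S10; S7-a>S10; S7-b>S10; S8-a>S9; S8-b>S0; S9-a>S1; S9-b>S11; S10-a>S11; S10-b>S11; S11-a>S4; S11-b>S4

Handle the two conditions separately and then intersect. The first has 3 states tracking whether and how much of `ab` has been seen; the second has 4 states tracking the input length modulo 4. A product state is a pair (one from each), accepting exactly when both do.
A 12-state machine:
          a    b  
>  S0     S1   S2 
   S1     S3   S4 
   S2     S3   S5 
   S3     S6   S7 
   S4     S7   S7 
   S5     S6   S8 
   S6     S9  S10 
 * S7    S10  S10 
   S8     S9   S0 
   S9     S1  S11 
   S10   S11  S11 
   S11    S4   S4 
(> = start, * = accepting)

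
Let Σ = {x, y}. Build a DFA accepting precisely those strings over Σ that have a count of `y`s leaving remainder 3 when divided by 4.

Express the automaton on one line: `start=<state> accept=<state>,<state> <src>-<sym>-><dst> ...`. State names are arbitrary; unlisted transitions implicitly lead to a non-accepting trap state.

Keep the running count of `y`s modulo 4: each `y` advances along the cycle q0 → q1 → q2 → q3 → q0 while other symbols loop. Accept at q3.
4 states suffice.
        x   y  
>  q0   q0  q1 
   q1   q1  q2 
   q2   q2  q3 
 * q3   q3  q0 
(> = start, * = accepting)

start=q0 accept=q3 q0-x->q0 q0-y->q1 q1-x->q1 q1-y->q2 q2-x->q2 q2-y->q3 q3-x->q3 q3-y->q0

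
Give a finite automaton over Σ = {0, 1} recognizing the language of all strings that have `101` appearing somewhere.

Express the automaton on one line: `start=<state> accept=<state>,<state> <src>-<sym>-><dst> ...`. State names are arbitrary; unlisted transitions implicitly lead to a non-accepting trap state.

start=q0 accept=q3 q0-0->q0 q0-1->q1 q1-0->q2 q1-1->q1 q2-0->q0 q2-1->q3 q3-0->q3 q3-1->q3

States q0..q2 record the length of the longest prefix of `101` that matches the current input suffix. Reaching q3 means `101` has been seen, and we stay there forever. Accept from q3.
A 4-state machine:
        0   1  
>  q0   q0  q1 
   q1   q2  q1 
   q2   q0  q3 
 * q3   q3  q3 
(> = start, * = accepting)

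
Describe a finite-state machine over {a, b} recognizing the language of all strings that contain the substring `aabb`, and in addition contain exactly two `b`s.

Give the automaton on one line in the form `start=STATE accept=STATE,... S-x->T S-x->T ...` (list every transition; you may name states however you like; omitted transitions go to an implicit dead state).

start=q0 accept=q5 q0-a->q1 q0-b->q2 q1-a->q3 q1-b->q2 q2-a->q2 q2-b->q2 q3-a->q3 q3-b->q4 q4-a->q2 q4-b->q5 q5-a->q5 q5-b->q2

Build one automaton per condition and run them in lockstep. One (5 states) tracks whether and how much of `aabb` has been seen; the other (4 states) tracks the count of `b`s, saturating at 3. Each combined state is a pair, one component from each; accept when both components accept. Equivalent product states are then merged.
        a   b  
>  q0   q1  q2 
   q1   q3  q2 
   q2   q2  q2 
   q3   q3  q4 
   q4   q2  q5 
 * q5   q5  q2 
(> = start, * = accepting)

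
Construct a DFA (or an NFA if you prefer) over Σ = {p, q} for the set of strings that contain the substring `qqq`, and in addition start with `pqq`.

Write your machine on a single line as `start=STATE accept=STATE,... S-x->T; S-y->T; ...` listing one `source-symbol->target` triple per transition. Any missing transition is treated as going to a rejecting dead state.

Build one automaton per condition and run them in lockstep. One (4 states) tracks whether and how much of `qqq` has been seen; the other (5 states) tracks whether the input so far still matches the prefix `pqq`. Each combined state is a pair, one component from each; accept when both components accept. After merging equivalent states the machine shrinks.
With 8 states:
       p  q 
>  A   B  C 
   B   C  D 
   C   C  C 
   D   C  E 
   E   F  G 
   F   F  H 
 * G   G  G 
   H   F  E 
(> = start, * = accepting)

start=A; accept=G; A-p->B; A-q->C; B-p->C; B-q->D; C-p->C; C-q->C; D-p->C; D-q->E; E-p->F; E-q->G; F-p->F; F-q->H; G-p->G; G-q->G; H-p->F; H-q->E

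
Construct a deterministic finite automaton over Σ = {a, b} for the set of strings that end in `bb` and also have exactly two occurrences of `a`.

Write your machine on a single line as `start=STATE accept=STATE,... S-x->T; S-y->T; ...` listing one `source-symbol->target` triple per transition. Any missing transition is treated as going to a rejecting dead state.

start=s0; accept=s10; s0-a->s1; s0-b->s2; s1-a->s3; s1-b->s4; s2-a->s1; s2-b->s5; s3-a->s6; s3-b->s7; s4-a->s3; s4-b->s8; s5-a->s1; s5-b->s5; s6-a->s6; s6-b->s9; s7-a->s6; s7-b->s10; s8-a->s3; s8-b->s8; s9-a->s6; s9-b->s11; s10-a->s6; s10-b->s10; s11-a->s6; s11-b->s11

Build one automaton per condition and run them in lockstep. The first has 3 states tracking how much of the suffix `bb` has currently been matched; the second has 4 states tracking the count of `a`s, saturating at 3. A product state is a pair (one from each), accepting exactly when both do.
A 12-state machine:
          a    b  
>  s0     s1   s2 
   s1     s3   s4 
   s2     s1   s5 
   s3     s6   s7 
   s4     s3   s8 
   s5     s1   s5 
   s6     s6   s9 
   s7     s6  s10 
   s8     s3   s8 
   s9     s6  s11 
 * s10    s6  s10 
   s11    s6  s11 
(> = start, * = accepting)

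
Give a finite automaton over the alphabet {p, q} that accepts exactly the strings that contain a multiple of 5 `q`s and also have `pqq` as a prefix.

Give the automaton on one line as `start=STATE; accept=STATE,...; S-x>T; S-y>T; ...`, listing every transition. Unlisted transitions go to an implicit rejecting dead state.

start=S0; accept=S11; S0-p>S1; S0-q>S2; S1-p>S3; S1-q>S4; S2-p>S2; S2-q>S5; S3-p>S3; S3-q>S2; S4-p>S2; S4-q>S6; S5-p>S5; S5-q>S7; S6-p>S6; S6-q>S8; S7-p>S7; S7-q>S9; S8-p>S8; S8-q>S10; S9-p>S9; S9-q>S3; S10-p>S10; S10-q>S11; S11-p>S11; S11-q>S12; S12-p>S12; S12-q>S6

Build one automaton per condition and run them in lockstep. The first has 5 states tracking the count of `q`s modulo 5; the second has 5 states tracking whether the input so far still matches the prefix `pqq`. A product state is a pair (one from each), accepting exactly when both do.
With 13 states:
          p    q  
>  S0     S1   S2 
   S1     S3   S4 
   S2     S2   S5 
   S3     S3   S2 
   S4     S2   S6 
   S5     S5   S7 
   S6     S6   S8 
   S7     S7   S9 
   S8     S8  S10 
   S9     S9   S3 
   S10   S10  S11 
 * S11   S11  S12 
   S12   S12   S6 
(> = start, * = accepting)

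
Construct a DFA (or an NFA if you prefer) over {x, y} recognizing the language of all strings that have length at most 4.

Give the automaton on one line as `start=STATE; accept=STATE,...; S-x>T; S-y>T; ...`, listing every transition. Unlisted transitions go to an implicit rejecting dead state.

Count input length up to 5: every symbol moves from s0 toward s5, which means 'more than 4' and absorbs. Accept from {s0, s1, s2, s3, s4}.
With 6 states:
        x   y  
>* s0   s1  s1 
 * s1   s2  s2 
 * s2   s3  s3 
 * s3   s4  s4 
 * s4   s5  s5 
   s5   s5  s5 
(> = start, * = accepting)

start=s0; accept=s0,s1,s2,s3,s4; s0-x>s1; s0-y>s1; s1-x>s2; s1-y>s2; s2-x>s3; s2-y>s3; s3-x>s4; s3-y>s4; s4-x>s5; s4-y>s5; s5-x>s5; s5-y>s5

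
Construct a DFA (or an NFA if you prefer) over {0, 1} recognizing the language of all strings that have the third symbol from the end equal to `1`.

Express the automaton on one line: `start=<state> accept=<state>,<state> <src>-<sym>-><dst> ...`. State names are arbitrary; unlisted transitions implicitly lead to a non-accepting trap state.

start=q0 accept=q11,q12,q13,q14 q0-0->q1 q0-1->q2 q1-0->q3 q1-1->q4 q2-0->q5 q2-1->q6 q3-0->q7 q3-1->q8 q4-0->q9 q4-1->q10 q5-0->q11 q5-1->q12 q6-0->q13 q6-1->q14 q7-0->q7 q7-1->q8 q8-0->q9 q8-1->q10 q9-0->q11 q9-1->q12 q10-0->q13 q10-1->q14 q11-0->q7 q11-1->q8 q12-0->q9 q12-1->q10 q13-0->q11 q13-1->q12 q14-0->q13 q14-1->q14

Because acceptance depends on a position counted from the end, the machine has to buffer the most recent 3 symbols. Make each state the string of the last up-to-3 symbols read; on input `x` shift the window left and append `x`. Accept when the buffered window has length 3 and begins with `1`.
A 15-state machine:
          0    1  
>  q0     q1   q2 
   q1     q3   q4 
   q2     q5   q6 
   q3     q7   q8 
   q4     q9  q10 
   q5    q11  q12 
   q6    q13  q14 
   q7     q7   q8 
   q8     q9  q10 
   q9    q11  q12 
   q10   q13  q14 
 * q11    q7   q8 
 * q12    q9  q10 
 * q13   q11  q12 
 * q14   q13  q14 
(> = start, * = accepting)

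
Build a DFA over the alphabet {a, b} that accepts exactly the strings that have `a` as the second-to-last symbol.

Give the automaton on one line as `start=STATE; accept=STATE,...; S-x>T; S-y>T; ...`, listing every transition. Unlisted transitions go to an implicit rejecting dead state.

start=S0; accept=S3,S4; S0-a>S1; S0-b>S2; S1-a>S3; S1-b>S4; S2-a>S5; S2-b>S6; S3-a>S3; S3-b>S4; S4-a>S5; S4-b>S6; S5-a>S3; S5-b>S4; S6-a>S5; S6-b>S6

A DFA must remember the last 2 symbols (since which symbol is second-to-last isn't known until the input ends). Use one state per possible window of the last ≤2 symbols; accept from those whose window starts with `a`.
A 7-state machine:
        a   b  
>  S0   S1  S2 
   S1   S3  S4 
   S2   S5  S6 
 * S3   S3  S4 
 * S4   S5  S6 
   S5   S3  S4 
   S6   S5  S6 
(> = start, * = accepting)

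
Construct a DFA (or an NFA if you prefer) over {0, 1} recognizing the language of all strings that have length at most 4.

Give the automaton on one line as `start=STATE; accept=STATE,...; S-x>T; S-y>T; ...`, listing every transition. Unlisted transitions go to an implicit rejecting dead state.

start=S0; accept=S0,S1,S2,S3,S4; S0-0>S1; S0-1>S1; S1-0>S2; S1-1>S2; S2-0>S3; S2-1>S3; S3-0>S4; S3-1>S4; S4-0>S5; S4-1>S5; S5-0>S5; S5-1>S5

Count input length up to 5: every symbol moves from S0 toward S5, which means 'more than 4' and absorbs. Accept from {S0, S1, S2, S3, S4}.
A 6-state machine:
        0   1  
>* S0   S1  S1 
 * S1   S2  S2 
 * S2   S3  S3 
 * S3   S4  S4 
 * S4   S5  S5 
   S5   S5  S5 
(> = start, * = accepting)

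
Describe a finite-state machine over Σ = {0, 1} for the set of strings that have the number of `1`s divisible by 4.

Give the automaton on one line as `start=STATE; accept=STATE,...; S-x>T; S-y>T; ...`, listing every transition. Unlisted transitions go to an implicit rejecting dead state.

The only thing that matters is how many `1`s have appeared, reduced mod 4. Use one state per residue: s0 for 0, …, s3 for 3. Reading `1` moves to the next residue; anything else stays put. s0 is accepting.
With 4 states:
        0   1  
>* s0   s0  s1 
   s1   s1  s2 
   s2   s2  s3 
   s3   s3  s0 
(> = start, * = accepting)

start=s0; accept=s0; s0-0>s0; s0-1>s1; s1-0>s1; s1-1>s2; s2-0>s2; s2-1>s3; s3-0>s3; s3-1>s0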